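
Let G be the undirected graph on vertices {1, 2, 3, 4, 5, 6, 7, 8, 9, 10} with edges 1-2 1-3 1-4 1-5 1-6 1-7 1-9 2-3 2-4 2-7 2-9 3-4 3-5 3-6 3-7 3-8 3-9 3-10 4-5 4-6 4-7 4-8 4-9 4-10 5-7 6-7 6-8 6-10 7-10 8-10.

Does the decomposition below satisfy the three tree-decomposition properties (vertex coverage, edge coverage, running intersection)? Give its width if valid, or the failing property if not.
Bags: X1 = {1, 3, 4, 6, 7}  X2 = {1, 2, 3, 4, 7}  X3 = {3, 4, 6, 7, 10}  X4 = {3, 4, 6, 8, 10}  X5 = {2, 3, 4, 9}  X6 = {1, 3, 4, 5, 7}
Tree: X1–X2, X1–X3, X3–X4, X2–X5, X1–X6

No — edge (1,9) lies in no bag.

A tree decomposition must satisfy three properties: every vertex lies in some bag; for every edge, both endpoints lie together in some bag; and for every vertex, the bags containing it form a connected subtree. Here edge (1,9) lies in no bag, so the decomposition is invalid.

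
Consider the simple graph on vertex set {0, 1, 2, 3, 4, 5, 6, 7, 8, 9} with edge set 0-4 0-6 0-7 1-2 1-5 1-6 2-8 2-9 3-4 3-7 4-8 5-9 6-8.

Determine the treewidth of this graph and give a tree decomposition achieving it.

The largest bag has 3 vertices, giving width 2; this decomposition certifies tw(G) ≤ 2. The edges 5–9–2–1–5 form a cycle, so G is not a tree and its treewidth is at least 2. Hence tw(G) = 2 exactly.

Treewidth 2.
One optimal decomposition is:
Bags: B1 = {1, 5, 9}  B2 = {1, 2, 9}  B3 = {1, 2, 6}  B4 = {2, 6, 8}  B5 = {0, 6, 8}  B6 = {0, 4, 8}  B7 = {0, 4, 7}  B8 = {3, 4, 7}
Tree: B1–B2, B2–B3, B3–B4, B4–B5, B5–B6, B6–B7, B7–B8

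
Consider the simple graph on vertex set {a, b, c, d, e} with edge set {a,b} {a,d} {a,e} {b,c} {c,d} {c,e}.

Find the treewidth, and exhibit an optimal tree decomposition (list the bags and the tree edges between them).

Treewidth 2.
One optimal decomposition is:
Bags: B1 = {a, b, c}  B2 = {a, c, e}  B3 = {a, c, d}
Tree: B1–B2, B2–B3

The largest bag has 3 vertices, giving width 2; this decomposition certifies tw(G) ≤ 2. Since b–c–e–a–b is a cycle in G, G is not acyclic. Forests are exactly the graphs of treewidth ≤ 1, so tw(G) ≥ 2. Hence tw(G) = 2 exactly.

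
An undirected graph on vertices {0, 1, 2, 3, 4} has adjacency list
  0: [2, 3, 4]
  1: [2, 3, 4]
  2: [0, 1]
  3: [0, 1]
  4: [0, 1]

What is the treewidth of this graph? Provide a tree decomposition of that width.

Treewidth 2.
Bags: B1 = {0, 1, 3}  B2 = {0, 1, 4}  B3 = {0, 1, 2}
Tree: B1–B2, B2–B3

The largest bag has 3 vertices, giving width 2; this decomposition certifies tw(G) ≤ 2. The edges 3–1–4–0–3 form a cycle, so G is not a tree and its treewidth is at least 2. Combining the bounds, tw(G) = 2.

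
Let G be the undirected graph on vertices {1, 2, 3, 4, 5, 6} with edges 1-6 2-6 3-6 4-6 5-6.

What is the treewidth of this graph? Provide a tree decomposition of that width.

The largest bag has 2 vertices, giving width 1; this decomposition certifies tw(G) ≤ 1. G has an edge, so its treewidth is at least 1. Hence tw(G) = 1 exactly.

Treewidth 1.
One such decomposition:
Bags: B1 = {1, 6}  B2 = {2, 6}  B3 = {3, 6}  B4 = {4, 6}  B5 = {5, 6}
Tree: B1–B2, B2–B3, B2–B4, B4–B5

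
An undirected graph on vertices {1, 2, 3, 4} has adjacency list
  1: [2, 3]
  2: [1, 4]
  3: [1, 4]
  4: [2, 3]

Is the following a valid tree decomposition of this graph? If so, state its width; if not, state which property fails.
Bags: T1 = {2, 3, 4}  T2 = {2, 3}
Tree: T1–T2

A tree decomposition must satisfy three properties: every vertex lies in some bag; for every edge, both endpoints lie together in some bag; and for every vertex, the bags containing it form a connected subtree. Here vertex 1 appears in no bag, so the decomposition is invalid.

No — vertex 1 appears in no bag.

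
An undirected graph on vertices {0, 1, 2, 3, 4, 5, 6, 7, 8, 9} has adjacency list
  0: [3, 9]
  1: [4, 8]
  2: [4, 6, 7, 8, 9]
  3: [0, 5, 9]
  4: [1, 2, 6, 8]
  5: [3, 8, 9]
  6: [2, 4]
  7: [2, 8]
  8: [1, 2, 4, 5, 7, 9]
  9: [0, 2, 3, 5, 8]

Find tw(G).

A width-2 tree decomposition is:
Bags: B1 = {2, 4, 8}  B2 = {2, 8, 9}  B3 = {5, 8, 9}  B4 = {2, 7, 8}  B5 = {1, 4, 8}  B6 = {3, 5, 9}  B7 = {2, 4, 6}  B8 = {0, 3, 9}
Tree: B1–B2, B2–B3, B1–B4, B1–B5, B3–B6, B1–B7, B6–B8
Every bag has size at most 3, so the width is 3 − 1 = 2 and tw(G) ≤ 2. Conversely, {0, 3, 9} is a clique of size 3, and the vertices of any clique must share a bag in every tree decomposition; so some bag has ≥ 3 vertices and tw(G) ≥ 2. Combining the bounds, tw(G) = 2.

2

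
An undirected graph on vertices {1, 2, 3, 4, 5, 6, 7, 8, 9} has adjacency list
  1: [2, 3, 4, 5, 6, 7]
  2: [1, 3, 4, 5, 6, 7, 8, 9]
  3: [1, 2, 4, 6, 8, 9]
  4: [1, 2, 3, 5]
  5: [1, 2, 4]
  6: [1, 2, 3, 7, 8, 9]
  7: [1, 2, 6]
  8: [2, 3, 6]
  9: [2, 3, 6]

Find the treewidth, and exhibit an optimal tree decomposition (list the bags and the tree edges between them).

Each bag holds 4 vertices, so the decomposition has width 3, which upper-bounds the treewidth. On the other hand G contains the 4-clique {2, 3, 6, 8}. A clique must lie in a single bag of any decomposition, so no decomposition can have width below 3. Combining the bounds, tw(G) = 3.

Treewidth 3.
Bags: B1 = {1, 2, 3, 4}  B2 = {1, 2, 3, 6}  B3 = {2, 3, 6, 8}  B4 = {1, 2, 6, 7}  B5 = {1, 2, 4, 5}  B6 = {2, 3, 6, 9}
Tree: B1–B2, B2–B3, B2–B4, B1–B5, B3–B6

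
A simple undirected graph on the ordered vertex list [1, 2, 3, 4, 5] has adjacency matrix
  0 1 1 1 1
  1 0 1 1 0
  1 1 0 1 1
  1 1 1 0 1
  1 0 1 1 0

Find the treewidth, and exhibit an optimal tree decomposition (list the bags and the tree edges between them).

The largest bag has 4 vertices, giving width 3; this decomposition certifies tw(G) ≤ 3. Conversely, {1, 2, 3, 4} is a clique of size 4, and the vertices of any clique must share a bag in every tree decomposition; so some bag has ≥ 4 vertices and tw(G) ≥ 3. The upper and lower bounds meet at 3, so that is the treewidth.

Treewidth 3.
One such decomposition:
Bags: B1 = {1, 3, 4, 5}  B2 = {1, 2, 3, 4}
Tree: B1–B2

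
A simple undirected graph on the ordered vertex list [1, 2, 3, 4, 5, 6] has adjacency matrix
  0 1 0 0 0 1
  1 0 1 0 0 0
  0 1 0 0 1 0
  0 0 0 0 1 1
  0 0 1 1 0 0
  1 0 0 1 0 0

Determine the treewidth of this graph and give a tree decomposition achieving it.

The largest bag has 3 vertices, giving width 2; this decomposition certifies tw(G) ≤ 2. For the lower bound, G contains the cycle 6–4–5–3–2–1–6, so G is not a forest; only forests have treewidth ≤ 1, hence tw(G) ≥ 2. Therefore the treewidth is 2.

Treewidth 2.
One such decomposition:
Bags: B1 = {4, 5, 6}  B2 = {3, 5, 6}  B3 = {2, 3, 6}  B4 = {1, 2, 6}
Tree: B1–B2, B2–B3, B3–B4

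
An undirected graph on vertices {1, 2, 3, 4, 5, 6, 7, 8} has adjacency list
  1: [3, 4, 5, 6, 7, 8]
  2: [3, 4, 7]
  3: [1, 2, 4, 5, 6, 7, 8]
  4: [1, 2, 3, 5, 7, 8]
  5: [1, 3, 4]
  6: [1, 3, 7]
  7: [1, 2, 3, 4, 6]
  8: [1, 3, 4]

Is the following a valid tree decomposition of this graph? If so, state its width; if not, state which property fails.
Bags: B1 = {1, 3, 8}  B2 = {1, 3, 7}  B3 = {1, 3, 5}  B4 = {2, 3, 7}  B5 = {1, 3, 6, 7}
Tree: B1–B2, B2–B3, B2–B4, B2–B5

A tree decomposition must satisfy three properties: every vertex lies in some bag; for every edge, both endpoints lie together in some bag; and for every vertex, the bags containing it form a connected subtree. Here vertex 4 appears in no bag, so the decomposition is invalid.

No — vertex 4 appears in no bag.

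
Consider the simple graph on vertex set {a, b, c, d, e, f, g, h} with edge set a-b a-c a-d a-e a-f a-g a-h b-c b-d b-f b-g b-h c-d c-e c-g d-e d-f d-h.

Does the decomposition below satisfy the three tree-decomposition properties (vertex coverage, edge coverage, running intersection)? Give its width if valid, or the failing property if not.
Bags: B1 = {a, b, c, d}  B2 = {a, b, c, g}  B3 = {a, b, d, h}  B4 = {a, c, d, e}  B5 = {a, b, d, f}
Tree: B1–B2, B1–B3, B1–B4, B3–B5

Vertex coverage: the bags together contain {a, b, c, d, e, f, g, h}, the full vertex set. Edge coverage: each edge of G has both endpoints in at least one bag. Running intersection: for every vertex, the bags containing it form a connected subtree. All three properties hold, so this is a valid tree decomposition of width max|bag| − 1 = 3, and hence tw(G) ≤ 3.

Yes; width 3.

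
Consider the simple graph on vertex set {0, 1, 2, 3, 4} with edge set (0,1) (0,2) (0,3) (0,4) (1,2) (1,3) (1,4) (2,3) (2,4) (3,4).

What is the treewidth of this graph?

4

A width-4 tree decomposition is:
Bags: B1 = {0, 1, 2, 3, 4}
Tree: (single bag)
A single bag containing all 5 vertices is trivially a valid decomposition of width 4. Conversely, {0, 1, 2, 3, 4} is a clique of size 5, and the vertices of any clique must share a bag in every tree decomposition; so some bag has ≥ 5 vertices and tw(G) ≥ 4. Therefore the treewidth is 4.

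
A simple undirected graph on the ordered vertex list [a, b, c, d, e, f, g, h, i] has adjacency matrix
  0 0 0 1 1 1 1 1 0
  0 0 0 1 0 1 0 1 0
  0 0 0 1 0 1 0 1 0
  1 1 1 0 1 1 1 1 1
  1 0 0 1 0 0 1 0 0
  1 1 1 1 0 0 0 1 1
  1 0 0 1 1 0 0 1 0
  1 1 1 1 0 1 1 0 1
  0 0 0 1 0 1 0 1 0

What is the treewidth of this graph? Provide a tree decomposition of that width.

Treewidth 3.
One optimal decomposition is:
Bags: B1 = {a, d, f, h}  B2 = {d, f, h, i}  B3 = {a, d, g, h}  B4 = {b, d, f, h}  B5 = {a, d, e, g}  B6 = {c, d, f, h}
Tree: B1–B2, B1–B3, B2–B4, B3–B5, B1–B6

Every bag has size at most 4, so the width is 4 − 1 = 3 and tw(G) ≤ 3. For the lower bound, the 4 vertices {a, d, e, g} are pairwise adjacent, and any tree decomposition puts a clique entirely inside one bag — forcing width ≥ 3. Therefore the treewidth is 3.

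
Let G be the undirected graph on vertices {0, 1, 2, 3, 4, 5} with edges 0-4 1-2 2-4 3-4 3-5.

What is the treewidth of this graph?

A width-1 tree decomposition is:
Bags: B1 = {2, 4}  B2 = {1, 2}  B3 = {3, 4}  B4 = {3, 5}  B5 = {0, 4}
Tree: B1–B2, B1–B3, B3–B4, B3–B5
Every bag has size at most 2, so the width is 2 − 1 = 1 and tw(G) ≤ 1. G has an edge, so its treewidth is at least 1. The upper and lower bounds meet at 1, so that is the treewidth.

1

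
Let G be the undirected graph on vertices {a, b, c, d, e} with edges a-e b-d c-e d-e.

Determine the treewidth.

1

A width-1 tree decomposition is:
Bags: B1 = {d, e}  B2 = {c, e}  B3 = {b, d}  B4 = {a, e}
Tree: B1–B2, B1–B3, B1–B4
Every bag has size at most 2, so the width is 2 − 1 = 1 and tw(G) ≤ 1. Since G has at least one edge (e.g. e–d), it is not an edgeless graph, so tw(G) ≥ 1. The upper and lower bounds meet at 1, so that is the treewidth.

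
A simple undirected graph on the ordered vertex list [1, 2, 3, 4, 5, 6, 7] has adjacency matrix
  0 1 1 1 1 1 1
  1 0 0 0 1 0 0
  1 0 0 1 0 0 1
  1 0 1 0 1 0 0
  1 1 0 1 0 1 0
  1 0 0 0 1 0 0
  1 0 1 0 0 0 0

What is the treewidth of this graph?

A width-2 tree decomposition is:
Bags: B1 = {1, 3, 4}  B2 = {1, 4, 5}  B3 = {1, 2, 5}  B4 = {1, 3, 7}  B5 = {1, 5, 6}
Tree: B1–B2, B2–B3, B1–B4, B3–B5
The largest bag has 3 vertices, giving width 2; this decomposition certifies tw(G) ≤ 2. Conversely, {1, 3, 4} is a clique of size 3, and the vertices of any clique must share a bag in every tree decomposition; so some bag has ≥ 3 vertices and tw(G) ≥ 2. Therefore the treewidth is 2.

2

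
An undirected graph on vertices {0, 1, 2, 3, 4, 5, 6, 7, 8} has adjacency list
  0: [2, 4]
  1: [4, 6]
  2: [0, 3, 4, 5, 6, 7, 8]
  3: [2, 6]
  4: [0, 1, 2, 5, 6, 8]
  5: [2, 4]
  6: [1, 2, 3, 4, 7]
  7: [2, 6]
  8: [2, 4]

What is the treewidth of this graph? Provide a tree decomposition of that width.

Treewidth 2.
One optimal decomposition is:
Bags: B1 = {2, 4, 6}  B2 = {2, 3, 6}  B3 = {2, 4, 5}  B4 = {0, 2, 4}  B5 = {2, 4, 8}  B6 = {2, 6, 7}  B7 = {1, 4, 6}
Tree: B1–B2, B1–B3, B3–B4, B3–B5, B2–B6, B1–B7

Every bag has size at most 3, so the width is 3 − 1 = 2 and tw(G) ≤ 2. Conversely, {1, 4, 6} is a clique of size 3, and the vertices of any clique must share a bag in every tree decomposition; so some bag has ≥ 3 vertices and tw(G) ≥ 2. Therefore the treewidth is 2.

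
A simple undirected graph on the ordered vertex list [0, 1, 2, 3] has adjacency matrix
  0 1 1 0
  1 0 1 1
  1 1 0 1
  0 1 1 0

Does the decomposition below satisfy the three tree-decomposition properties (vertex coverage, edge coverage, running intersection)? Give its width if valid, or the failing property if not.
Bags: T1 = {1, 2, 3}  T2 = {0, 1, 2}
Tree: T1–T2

Yes; width 2.

Every vertex of G appears in some bag (union = {0, 1, 2, 3}); every edge is covered by a bag; and for each vertex v the set of bags containing v is connected in the bag tree. The decomposition is therefore valid. The largest bag has 3 vertices, so the width is 2.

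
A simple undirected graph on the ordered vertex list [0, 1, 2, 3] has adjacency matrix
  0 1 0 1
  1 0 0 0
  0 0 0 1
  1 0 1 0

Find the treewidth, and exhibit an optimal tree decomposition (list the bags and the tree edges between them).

Treewidth 1.
Bags: B1 = {0, 3}  B2 = {0, 1}  B3 = {2, 3}
Tree: B1–B2, B1–B3

Each bag holds 2 vertices, so the decomposition has width 1, which upper-bounds the treewidth. G has an edge, so its treewidth is at least 1. Hence tw(G) = 1 exactly.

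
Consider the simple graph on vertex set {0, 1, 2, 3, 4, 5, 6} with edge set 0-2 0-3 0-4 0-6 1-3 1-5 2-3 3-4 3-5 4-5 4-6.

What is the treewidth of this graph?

A width-2 tree decomposition is:
Bags: B1 = {0, 2, 3}  B2 = {0, 3, 4}  B3 = {0, 4, 6}  B4 = {3, 4, 5}  B5 = {1, 3, 5}
Tree: B1–B2, B2–B3, B2–B4, B4–B5
The largest bag has 3 vertices, giving width 2; this decomposition certifies tw(G) ≤ 2. Conversely, {0, 2, 3} is a clique of size 3, and the vertices of any clique must share a bag in every tree decomposition; so some bag has ≥ 3 vertices and tw(G) ≥ 2. Therefore the treewidth is 2.

2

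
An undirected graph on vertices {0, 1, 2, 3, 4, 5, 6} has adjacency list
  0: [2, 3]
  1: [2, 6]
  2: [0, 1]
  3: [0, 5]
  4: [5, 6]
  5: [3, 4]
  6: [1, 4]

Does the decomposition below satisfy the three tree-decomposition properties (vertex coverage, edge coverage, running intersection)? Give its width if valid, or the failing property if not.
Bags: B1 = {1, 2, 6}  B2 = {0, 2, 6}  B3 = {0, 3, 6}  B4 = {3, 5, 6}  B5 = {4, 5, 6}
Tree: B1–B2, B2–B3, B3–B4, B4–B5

Yes; width 2.

Every vertex of G appears in some bag (union = {0, 1, 2, 3, 4, 5, 6}); every edge is covered by a bag; and for each vertex v the set of bags containing v is connected in the bag tree. The decomposition is therefore valid. The largest bag has 3 vertices, so the width is 2.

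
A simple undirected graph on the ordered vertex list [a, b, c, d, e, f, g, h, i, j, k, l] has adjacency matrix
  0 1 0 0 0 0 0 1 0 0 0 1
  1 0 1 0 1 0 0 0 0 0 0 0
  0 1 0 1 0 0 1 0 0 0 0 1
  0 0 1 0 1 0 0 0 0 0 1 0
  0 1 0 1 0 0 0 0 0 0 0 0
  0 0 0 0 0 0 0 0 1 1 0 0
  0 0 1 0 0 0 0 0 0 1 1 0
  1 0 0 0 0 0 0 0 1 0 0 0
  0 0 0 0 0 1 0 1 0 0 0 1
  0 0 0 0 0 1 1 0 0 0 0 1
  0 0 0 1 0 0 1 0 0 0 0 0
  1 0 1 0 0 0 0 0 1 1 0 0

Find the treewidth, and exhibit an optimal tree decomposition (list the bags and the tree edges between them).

The largest bag has 4 vertices, giving width 3; this decomposition certifies tw(G) ≤ 3. For the lower bound: the 4 vertex sets {d,e,k}, {b}, {c}, {a,g,j,l} are disjoint, each induces a connected subgraph, and every pair is joined by at least one edge of G. Contracting each set to a single vertex therefore yields K_{4} as a minor, and since treewidth is minor-monotone, tw(G) ≥ tw(K_{4}) = 3. Hence tw(G) = 3 exactly.

Treewidth 3.
One optimal decomposition is:
Bags: B1 = {b, d, e, k}  B2 = {b, c, d, k}  B3 = {b, c, g, k}  B4 = {a, b, c, g}  B5 = {a, c, g, l}  B6 = {a, g, j, l}  B7 = {a, h, j, l}  B8 = {h, i, j, l}  B9 = {f, h, i, j}
Tree: B1–B2, B2–B3, B3–B4, B4–B5, B5–B6, B6–B7, B7–B8, B8–B9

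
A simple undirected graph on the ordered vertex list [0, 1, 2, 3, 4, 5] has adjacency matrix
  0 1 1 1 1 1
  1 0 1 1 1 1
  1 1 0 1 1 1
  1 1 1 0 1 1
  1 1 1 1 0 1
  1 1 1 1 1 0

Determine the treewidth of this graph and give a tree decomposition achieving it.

With just one bag of size 6, the width is 6 − 1 = 5, so tw(G) ≤ 5. Conversely, {0, 1, 2, 3, 4, 5} is a clique of size 6, and the vertices of any clique must share a bag in every tree decomposition; so some bag has ≥ 6 vertices and tw(G) ≥ 5. The upper and lower bounds meet at 5, so that is the treewidth.

Treewidth 5.
One such decomposition:
Bags: B1 = {0, 1, 2, 3, 4, 5}
Tree: (single bag)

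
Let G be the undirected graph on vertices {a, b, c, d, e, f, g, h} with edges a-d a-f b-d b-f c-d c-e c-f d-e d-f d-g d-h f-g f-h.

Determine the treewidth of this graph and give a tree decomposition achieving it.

Each bag holds 3 vertices, so the decomposition has width 2, which upper-bounds the treewidth. For the lower bound, the 3 vertices {c, d, e} are pairwise adjacent, and any tree decomposition puts a clique entirely inside one bag — forcing width ≥ 2. Therefore the treewidth is 2.

Treewidth 2.
One optimal decomposition is:
Bags: B1 = {c, d, e}  B2 = {c, d, f}  B3 = {b, d, f}  B4 = {d, f, h}  B5 = {a, d, f}  B6 = {d, f, g}
Tree: B1–B2, B2–B3, B2–B4, B4–B5, B2–B6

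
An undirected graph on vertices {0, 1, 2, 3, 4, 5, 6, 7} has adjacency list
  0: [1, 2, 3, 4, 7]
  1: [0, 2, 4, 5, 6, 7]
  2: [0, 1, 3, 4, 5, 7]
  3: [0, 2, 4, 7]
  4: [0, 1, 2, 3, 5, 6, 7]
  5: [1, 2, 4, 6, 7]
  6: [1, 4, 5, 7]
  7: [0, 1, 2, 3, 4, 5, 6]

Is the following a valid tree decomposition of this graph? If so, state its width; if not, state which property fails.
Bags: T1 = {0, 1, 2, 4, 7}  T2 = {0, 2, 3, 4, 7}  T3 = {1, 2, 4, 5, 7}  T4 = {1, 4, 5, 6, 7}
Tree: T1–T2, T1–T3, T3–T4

Yes; width 4.

Vertex coverage: the bags together contain {0, 1, 2, 3, 4, 5, 6, 7}, the full vertex set. Edge coverage: each edge of G has both endpoints in at least one bag. Running intersection: for every vertex, the bags containing it form a connected subtree. All three properties hold, so this is a valid tree decomposition of width max|bag| − 1 = 4, and hence tw(G) ≤ 4.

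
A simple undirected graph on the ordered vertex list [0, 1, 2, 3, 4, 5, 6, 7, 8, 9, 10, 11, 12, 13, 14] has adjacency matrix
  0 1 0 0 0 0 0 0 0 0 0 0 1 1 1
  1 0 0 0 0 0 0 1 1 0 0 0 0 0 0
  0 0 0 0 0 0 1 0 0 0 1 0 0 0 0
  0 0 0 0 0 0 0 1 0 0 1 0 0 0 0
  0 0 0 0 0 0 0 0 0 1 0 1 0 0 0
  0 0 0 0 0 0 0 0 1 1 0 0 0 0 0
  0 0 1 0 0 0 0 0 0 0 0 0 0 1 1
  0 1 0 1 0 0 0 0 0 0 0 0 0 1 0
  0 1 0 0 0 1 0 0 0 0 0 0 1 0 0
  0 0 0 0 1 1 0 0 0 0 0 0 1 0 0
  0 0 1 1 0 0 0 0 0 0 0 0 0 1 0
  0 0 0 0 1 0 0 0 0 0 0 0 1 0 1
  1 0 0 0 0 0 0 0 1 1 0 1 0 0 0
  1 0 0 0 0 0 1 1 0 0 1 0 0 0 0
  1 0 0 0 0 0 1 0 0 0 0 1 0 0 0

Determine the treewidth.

3

A width-3 tree decomposition is:
Bags: B1 = {2, 3, 6, 10}  B2 = {3, 6, 10, 13}  B3 = {3, 6, 7, 13}  B4 = {6, 7, 13, 14}  B5 = {0, 7, 13, 14}  B6 = {0, 1, 7, 14}  B7 = {0, 1, 11, 14}  B8 = {0, 1, 11, 12}  B9 = {1, 8, 11, 12}  B10 = {4, 8, 11, 12}  B11 = {4, 8, 9, 12}  B12 = {4, 5, 8, 9}
Tree: B1–B2, B2–B3, B3–B4, B4–B5, B5–B6, B6–B7, B7–B8, B8–B9, B9–B10, B10–B11, B11–B12
The largest bag has 4 vertices, giving width 3; this decomposition certifies tw(G) ≤ 3. For the lower bound: the 4 vertex sets {2,3,10}, {6}, {13}, {0,1,7,14} are disjoint, each induces a connected subgraph, and every pair is joined by at least one edge of G. Contracting each set to a single vertex therefore yields K_{4} as a minor, and since treewidth is minor-monotone, tw(G) ≥ tw(K_{4}) = 3. Hence tw(G) = 3 exactly.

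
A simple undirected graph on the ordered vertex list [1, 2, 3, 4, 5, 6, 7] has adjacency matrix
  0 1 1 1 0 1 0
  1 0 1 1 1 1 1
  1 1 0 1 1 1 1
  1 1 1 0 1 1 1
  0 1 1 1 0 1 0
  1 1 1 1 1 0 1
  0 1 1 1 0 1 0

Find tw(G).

A width-4 tree decomposition is:
Bags: B1 = {2, 3, 4, 5, 6}  B2 = {1, 2, 3, 4, 6}  B3 = {2, 3, 4, 6, 7}
Tree: B1–B2, B1–B3
Each bag holds 5 vertices, so the decomposition has width 4, which upper-bounds the treewidth. Conversely, {1, 2, 3, 4, 6} is a clique of size 5, and the vertices of any clique must share a bag in every tree decomposition; so some bag has ≥ 5 vertices and tw(G) ≥ 4. Hence tw(G) = 4 exactly.

4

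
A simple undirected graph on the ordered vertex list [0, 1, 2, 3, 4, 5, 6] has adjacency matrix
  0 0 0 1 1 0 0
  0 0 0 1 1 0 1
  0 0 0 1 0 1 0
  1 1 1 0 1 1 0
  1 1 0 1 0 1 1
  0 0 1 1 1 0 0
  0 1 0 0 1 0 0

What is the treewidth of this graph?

2

A width-2 tree decomposition is:
Bags: B1 = {1, 3, 4}  B2 = {3, 4, 5}  B3 = {0, 3, 4}  B4 = {2, 3, 5}  B5 = {1, 4, 6}
Tree: B1–B2, B1–B3, B2–B4, B1–B5
Each bag holds 3 vertices, so the decomposition has width 2, which upper-bounds the treewidth. Conversely, {2, 3, 5} is a clique of size 3, and the vertices of any clique must share a bag in every tree decomposition; so some bag has ≥ 3 vertices and tw(G) ≥ 2. Therefore the treewidth is 2.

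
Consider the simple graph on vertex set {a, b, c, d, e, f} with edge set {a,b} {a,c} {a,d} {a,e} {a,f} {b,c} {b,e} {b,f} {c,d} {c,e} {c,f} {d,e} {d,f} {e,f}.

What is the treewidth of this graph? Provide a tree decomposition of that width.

Each bag holds 5 vertices, so the decomposition has width 4, which upper-bounds the treewidth. For the lower bound, the 5 vertices {a, c, d, e, f} are pairwise adjacent, and any tree decomposition puts a clique entirely inside one bag — forcing width ≥ 4. The upper and lower bounds meet at 4, so that is the treewidth.

Treewidth 4.
One such decomposition:
Bags: B1 = {a, b, c, e, f}  B2 = {a, c, d, e, f}
Tree: B1–B2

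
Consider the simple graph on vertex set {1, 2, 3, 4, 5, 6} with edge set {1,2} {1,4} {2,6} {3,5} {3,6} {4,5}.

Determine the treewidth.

2

A width-2 tree decomposition is:
Bags: B1 = {1, 4, 5}  B2 = {1, 2, 5}  B3 = {2, 5, 6}  B4 = {3, 5, 6}
Tree: B1–B2, B2–B3, B3–B4
Every bag has size at most 3, so the width is 3 − 1 = 2 and tw(G) ≤ 2. Since 5–4–1–2–6–3–5 is a cycle in G, G is not acyclic. Forests are exactly the graphs of treewidth ≤ 1, so tw(G) ≥ 2. Combining the bounds, tw(G) = 2.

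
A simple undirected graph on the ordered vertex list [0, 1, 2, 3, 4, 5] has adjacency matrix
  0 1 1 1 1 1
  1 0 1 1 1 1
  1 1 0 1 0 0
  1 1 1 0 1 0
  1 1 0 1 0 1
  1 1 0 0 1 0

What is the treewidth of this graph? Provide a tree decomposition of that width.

Treewidth 3.
Bags: B1 = {0, 1, 3, 4}  B2 = {0, 1, 2, 3}  B3 = {0, 1, 4, 5}
Tree: B1–B2, B1–B3

The largest bag has 4 vertices, giving width 3; this decomposition certifies tw(G) ≤ 3. Conversely, {0, 1, 2, 3} is a clique of size 4, and the vertices of any clique must share a bag in every tree decomposition; so some bag has ≥ 4 vertices and tw(G) ≥ 3. Hence tw(G) = 3 exactly.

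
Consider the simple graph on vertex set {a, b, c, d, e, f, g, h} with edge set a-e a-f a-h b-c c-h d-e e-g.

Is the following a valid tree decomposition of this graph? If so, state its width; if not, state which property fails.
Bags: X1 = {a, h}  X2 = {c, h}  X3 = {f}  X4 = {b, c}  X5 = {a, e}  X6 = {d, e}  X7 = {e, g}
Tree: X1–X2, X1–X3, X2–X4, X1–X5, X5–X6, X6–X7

A tree decomposition must satisfy three properties: every vertex lies in some bag; for every edge, both endpoints lie together in some bag; and for every vertex, the bags containing it form a connected subtree. Here edge (a,f) lies in no bag, so the decomposition is invalid.

No — edge (a,f) lies in no bag.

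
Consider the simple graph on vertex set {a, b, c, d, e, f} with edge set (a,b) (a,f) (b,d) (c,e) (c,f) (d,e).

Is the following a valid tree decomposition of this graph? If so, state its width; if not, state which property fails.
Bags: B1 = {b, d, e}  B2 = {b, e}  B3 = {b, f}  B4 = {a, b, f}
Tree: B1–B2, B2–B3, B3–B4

No — vertex c appears in no bag.

A tree decomposition must satisfy three properties: every vertex lies in some bag; for every edge, both endpoints lie together in some bag; and for every vertex, the bags containing it form a connected subtree. Here vertex c appears in no bag, so the decomposition is invalid.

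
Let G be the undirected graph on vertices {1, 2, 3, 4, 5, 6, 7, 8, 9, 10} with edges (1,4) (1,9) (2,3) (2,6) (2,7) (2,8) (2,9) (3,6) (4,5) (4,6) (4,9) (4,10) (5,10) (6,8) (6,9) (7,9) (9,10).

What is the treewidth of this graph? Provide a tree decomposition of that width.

Every bag has size at most 3, so the width is 3 − 1 = 2 and tw(G) ≤ 2. On the other hand G contains the 3-clique {2, 6, 8}. A clique must lie in a single bag of any decomposition, so no decomposition can have width below 2. The upper and lower bounds meet at 2, so that is the treewidth.

Treewidth 2.
Bags: B1 = {2, 6, 9}  B2 = {4, 6, 9}  B3 = {2, 3, 6}  B4 = {2, 6, 8}  B5 = {2, 7, 9}  B6 = {4, 9, 10}  B7 = {4, 5, 10}  B8 = {1, 4, 9}
Tree: B1–B2, B1–B3, B1–B4, B1–B5, B2–B6, B6–B7, B2–B8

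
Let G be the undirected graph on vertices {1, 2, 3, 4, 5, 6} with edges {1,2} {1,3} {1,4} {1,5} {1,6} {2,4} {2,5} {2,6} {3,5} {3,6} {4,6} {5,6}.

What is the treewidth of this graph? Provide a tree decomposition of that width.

The largest bag has 4 vertices, giving width 3; this decomposition certifies tw(G) ≤ 3. For the lower bound, the 4 vertices {1, 2, 4, 6} are pairwise adjacent, and any tree decomposition puts a clique entirely inside one bag — forcing width ≥ 3. Combining the bounds, tw(G) = 3.

Treewidth 3.
One such decomposition:
Bags: B1 = {1, 2, 5, 6}  B2 = {1, 2, 4, 6}  B3 = {1, 3, 5, 6}
Tree: B1–B2, B1–B3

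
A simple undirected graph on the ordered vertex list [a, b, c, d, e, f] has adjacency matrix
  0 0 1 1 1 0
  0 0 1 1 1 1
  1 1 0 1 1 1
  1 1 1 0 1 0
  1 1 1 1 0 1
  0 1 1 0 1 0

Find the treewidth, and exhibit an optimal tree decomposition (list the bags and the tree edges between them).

Treewidth 3.
One such decomposition:
Bags: B1 = {a, c, d, e}  B2 = {b, c, d, e}  B3 = {b, c, e, f}
Tree: B1–B2, B2–B3

Each bag holds 4 vertices, so the decomposition has width 3, which upper-bounds the treewidth. Conversely, {a, c, d, e} is a clique of size 4, and the vertices of any clique must share a bag in every tree decomposition; so some bag has ≥ 4 vertices and tw(G) ≥ 3. Therefore the treewidth is 3.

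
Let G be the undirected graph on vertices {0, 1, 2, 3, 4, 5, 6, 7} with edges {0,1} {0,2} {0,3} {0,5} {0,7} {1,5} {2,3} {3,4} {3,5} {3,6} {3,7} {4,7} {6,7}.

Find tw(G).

A width-2 tree decomposition is:
Bags: B1 = {0, 3, 7}  B2 = {0, 3, 5}  B3 = {0, 1, 5}  B4 = {3, 4, 7}  B5 = {3, 6, 7}  B6 = {0, 2, 3}
Tree: B1–B2, B2–B3, B1–B4, B4–B5, B1–B6
The largest bag has 3 vertices, giving width 2; this decomposition certifies tw(G) ≤ 2. Conversely, {0, 1, 5} is a clique of size 3, and the vertices of any clique must share a bag in every tree decomposition; so some bag has ≥ 3 vertices and tw(G) ≥ 2. Hence tw(G) = 2 exactly.

2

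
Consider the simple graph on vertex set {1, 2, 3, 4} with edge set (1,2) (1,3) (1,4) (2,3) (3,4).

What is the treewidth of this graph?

A width-2 tree decomposition is:
Bags: B1 = {1, 2, 3}  B2 = {1, 3, 4}
Tree: B1–B2
Each bag holds 3 vertices, so the decomposition has width 2, which upper-bounds the treewidth. For the lower bound, the 3 vertices {1, 2, 3} are pairwise adjacent, and any tree decomposition puts a clique entirely inside one bag — forcing width ≥ 2. Hence tw(G) = 2 exactly.

2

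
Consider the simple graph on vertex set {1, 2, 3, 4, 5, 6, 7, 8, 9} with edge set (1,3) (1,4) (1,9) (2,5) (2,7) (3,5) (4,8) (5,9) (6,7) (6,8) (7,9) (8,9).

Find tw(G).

3

A width-3 tree decomposition is:
Bags: B1 = {2, 6, 7, 8}  B2 = {2, 7, 8, 9}  B3 = {2, 5, 8, 9}  B4 = {4, 5, 8, 9}  B5 = {1, 4, 5, 9}  B6 = {1, 3, 4, 5}
Tree: B1–B2, B2–B3, B3–B4, B4–B5, B5–B6
The largest bag has 4 vertices, giving width 3; this decomposition certifies tw(G) ≤ 3. For the lower bound: the 4 vertex sets {2,6,7}, {8}, {9}, {1,3,4,5} are disjoint, each induces a connected subgraph, and every pair is joined by at least one edge of G. Contracting each set to a single vertex therefore yields K_{4} as a minor, and since treewidth is minor-monotone, tw(G) ≥ tw(K_{4}) = 3. Combining the bounds, tw(G) = 3.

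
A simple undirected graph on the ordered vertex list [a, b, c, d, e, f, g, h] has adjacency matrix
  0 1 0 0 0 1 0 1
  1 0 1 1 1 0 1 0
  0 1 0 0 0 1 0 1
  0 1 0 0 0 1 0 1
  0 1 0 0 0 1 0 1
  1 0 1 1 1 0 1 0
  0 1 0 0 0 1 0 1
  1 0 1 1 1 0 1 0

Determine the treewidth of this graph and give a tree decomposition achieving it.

Every bag has size at most 4, so the width is 4 − 1 = 3 and tw(G) ≤ 3. For the lower bound: the 4 vertex sets {e,f}, {b,g}, {h}, {c} are disjoint, each induces a connected subgraph, and every pair is joined by at least one edge of G. Contracting each set to a single vertex therefore yields K_{4} as a minor, and since treewidth is minor-monotone, tw(G) ≥ tw(K_{4}) = 3. The upper and lower bounds meet at 3, so that is the treewidth.

Treewidth 3.
One such decomposition:
Bags: B1 = {b, e, f, h}  B2 = {b, f, g, h}  B3 = {b, c, f, h}  B4 = {b, d, f, h}  B5 = {a, b, f, h}
Tree: B1–B2, B2–B3, B3–B4, B4–B5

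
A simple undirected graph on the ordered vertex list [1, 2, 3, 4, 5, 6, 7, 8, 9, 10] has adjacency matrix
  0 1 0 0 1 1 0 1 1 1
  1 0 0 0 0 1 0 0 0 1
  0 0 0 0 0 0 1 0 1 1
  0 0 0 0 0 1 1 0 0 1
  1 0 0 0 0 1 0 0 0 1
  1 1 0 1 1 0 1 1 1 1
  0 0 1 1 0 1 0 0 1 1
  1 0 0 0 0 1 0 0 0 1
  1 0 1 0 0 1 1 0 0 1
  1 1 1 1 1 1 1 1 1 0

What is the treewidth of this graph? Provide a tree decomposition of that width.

Treewidth 3.
Bags: B1 = {1, 5, 6, 10}  B2 = {1, 6, 9, 10}  B3 = {1, 2, 6, 10}  B4 = {1, 6, 8, 10}  B5 = {6, 7, 9, 10}  B6 = {4, 6, 7, 10}  B7 = {3, 7, 9, 10}
Tree: B1–B2, B2–B3, B2–B4, B2–B5, B5–B6, B5–B7

Each bag holds 4 vertices, so the decomposition has width 3, which upper-bounds the treewidth. On the other hand G contains the 4-clique {3, 7, 9, 10}. A clique must lie in a single bag of any decomposition, so no decomposition can have width below 3. Hence tw(G) = 3 exactly.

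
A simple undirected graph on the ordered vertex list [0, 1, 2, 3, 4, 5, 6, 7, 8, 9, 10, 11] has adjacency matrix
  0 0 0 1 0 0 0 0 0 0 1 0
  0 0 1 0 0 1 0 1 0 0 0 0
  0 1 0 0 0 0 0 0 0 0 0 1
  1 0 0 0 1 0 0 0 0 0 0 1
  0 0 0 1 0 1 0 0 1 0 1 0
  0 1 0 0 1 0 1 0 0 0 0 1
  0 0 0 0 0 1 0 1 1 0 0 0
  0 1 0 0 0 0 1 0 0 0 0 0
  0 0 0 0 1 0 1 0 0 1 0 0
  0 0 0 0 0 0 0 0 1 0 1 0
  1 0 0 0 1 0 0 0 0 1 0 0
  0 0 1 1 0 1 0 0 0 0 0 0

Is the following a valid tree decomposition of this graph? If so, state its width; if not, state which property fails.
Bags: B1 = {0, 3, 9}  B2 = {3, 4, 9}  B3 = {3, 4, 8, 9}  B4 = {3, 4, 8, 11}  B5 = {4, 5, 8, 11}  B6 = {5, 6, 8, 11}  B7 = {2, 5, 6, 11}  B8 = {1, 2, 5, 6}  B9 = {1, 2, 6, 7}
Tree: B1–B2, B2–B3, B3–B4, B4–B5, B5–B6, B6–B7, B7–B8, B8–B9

A tree decomposition must satisfy three properties: every vertex lies in some bag; for every edge, both endpoints lie together in some bag; and for every vertex, the bags containing it form a connected subtree. Here vertex 10 appears in no bag, so the decomposition is invalid.

No — vertex 10 appears in no bag.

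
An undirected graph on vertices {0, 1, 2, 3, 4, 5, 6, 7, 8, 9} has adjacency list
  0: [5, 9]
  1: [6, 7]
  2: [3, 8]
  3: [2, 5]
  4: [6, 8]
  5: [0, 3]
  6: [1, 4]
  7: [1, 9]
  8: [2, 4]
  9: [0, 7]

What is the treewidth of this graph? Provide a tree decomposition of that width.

Treewidth 2.
Bags: B1 = {0, 7, 9}  B2 = {0, 1, 7}  B3 = {0, 1, 6}  B4 = {0, 4, 6}  B5 = {0, 4, 8}  B6 = {0, 2, 8}  B7 = {0, 2, 3}  B8 = {0, 3, 5}
Tree: B1–B2, B2–B3, B3–B4, B4–B5, B5–B6, B6–B7, B7–B8

Every bag has size at most 3, so the width is 3 − 1 = 2 and tw(G) ≤ 2. For the lower bound, G contains the cycle 0–9–7–1–6–4–8–2–3–5–0, so G is not a forest; only forests have treewidth ≤ 1, hence tw(G) ≥ 2. Hence tw(G) = 2 exactly.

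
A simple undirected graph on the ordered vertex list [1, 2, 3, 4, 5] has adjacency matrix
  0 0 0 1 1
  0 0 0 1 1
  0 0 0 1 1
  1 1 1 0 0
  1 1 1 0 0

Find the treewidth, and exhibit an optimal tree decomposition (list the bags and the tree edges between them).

Each bag holds 3 vertices, so the decomposition has width 2, which upper-bounds the treewidth. The edges 5–3–4–1–5 form a cycle, so G is not a tree and its treewidth is at least 2. Therefore the treewidth is 2.

Treewidth 2.
Bags: B1 = {3, 4, 5}  B2 = {1, 4, 5}  B3 = {2, 4, 5}
Tree: B1–B2, B2–B3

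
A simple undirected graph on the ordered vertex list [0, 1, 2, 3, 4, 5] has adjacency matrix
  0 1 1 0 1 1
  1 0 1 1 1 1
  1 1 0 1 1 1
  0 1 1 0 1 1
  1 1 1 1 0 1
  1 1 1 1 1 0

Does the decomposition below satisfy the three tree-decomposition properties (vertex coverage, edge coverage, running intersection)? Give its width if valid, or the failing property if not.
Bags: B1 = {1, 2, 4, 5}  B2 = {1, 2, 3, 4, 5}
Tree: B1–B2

A tree decomposition must satisfy three properties: every vertex lies in some bag; for every edge, both endpoints lie together in some bag; and for every vertex, the bags containing it form a connected subtree. Here vertex 0 appears in no bag, so the decomposition is invalid.

No — vertex 0 appears in no bag.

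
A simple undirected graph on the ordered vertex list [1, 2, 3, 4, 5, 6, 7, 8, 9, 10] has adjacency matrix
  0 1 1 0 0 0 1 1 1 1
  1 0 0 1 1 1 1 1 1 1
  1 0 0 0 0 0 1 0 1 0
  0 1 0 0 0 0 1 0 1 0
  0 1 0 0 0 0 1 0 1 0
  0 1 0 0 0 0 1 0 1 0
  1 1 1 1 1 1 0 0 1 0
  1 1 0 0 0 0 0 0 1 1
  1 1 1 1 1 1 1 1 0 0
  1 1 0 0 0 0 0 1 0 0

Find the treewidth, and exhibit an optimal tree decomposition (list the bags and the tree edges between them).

The largest bag has 4 vertices, giving width 3; this decomposition certifies tw(G) ≤ 3. Conversely, {1, 2, 8, 9} is a clique of size 4, and the vertices of any clique must share a bag in every tree decomposition; so some bag has ≥ 4 vertices and tw(G) ≥ 3. Therefore the treewidth is 3.

Treewidth 3.
One optimal decomposition is:
Bags: B1 = {1, 2, 7, 9}  B2 = {2, 4, 7, 9}  B3 = {1, 3, 7, 9}  B4 = {1, 2, 8, 9}  B5 = {2, 6, 7, 9}  B6 = {1, 2, 8, 10}  B7 = {2, 5, 7, 9}
Tree: B1–B2, B1–B3, B1–B4, B2–B5, B4–B6, B5–B7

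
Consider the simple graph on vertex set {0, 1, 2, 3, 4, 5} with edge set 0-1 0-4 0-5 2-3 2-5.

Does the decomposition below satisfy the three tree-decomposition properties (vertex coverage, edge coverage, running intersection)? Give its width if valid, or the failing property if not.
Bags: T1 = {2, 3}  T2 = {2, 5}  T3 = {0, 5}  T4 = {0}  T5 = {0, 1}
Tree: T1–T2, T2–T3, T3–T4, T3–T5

No — vertex 4 appears in no bag.

A tree decomposition must satisfy three properties: every vertex lies in some bag; for every edge, both endpoints lie together in some bag; and for every vertex, the bags containing it form a connected subtree. Here vertex 4 appears in no bag, so the decomposition is invalid.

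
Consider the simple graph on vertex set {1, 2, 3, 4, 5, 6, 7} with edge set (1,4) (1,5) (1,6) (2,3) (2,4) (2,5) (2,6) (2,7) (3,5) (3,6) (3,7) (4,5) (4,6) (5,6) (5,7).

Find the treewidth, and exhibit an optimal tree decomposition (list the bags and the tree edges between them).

Treewidth 3.
One optimal decomposition is:
Bags: B1 = {2, 3, 5, 6}  B2 = {2, 4, 5, 6}  B3 = {2, 3, 5, 7}  B4 = {1, 4, 5, 6}
Tree: B1–B2, B1–B3, B2–B4

The largest bag has 4 vertices, giving width 3; this decomposition certifies tw(G) ≤ 3. Conversely, {1, 4, 5, 6} is a clique of size 4, and the vertices of any clique must share a bag in every tree decomposition; so some bag has ≥ 4 vertices and tw(G) ≥ 3. The upper and lower bounds meet at 3, so that is the treewidth.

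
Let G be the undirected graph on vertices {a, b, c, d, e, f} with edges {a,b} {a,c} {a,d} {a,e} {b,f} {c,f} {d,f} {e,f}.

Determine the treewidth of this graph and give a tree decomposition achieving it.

The largest bag has 3 vertices, giving width 2; this decomposition certifies tw(G) ≤ 2. For the lower bound, G contains the cycle e–f–d–a–e, so G is not a forest; only forests have treewidth ≤ 1, hence tw(G) ≥ 2. Hence tw(G) = 2 exactly.

Treewidth 2.
One such decomposition:
Bags: B1 = {a, e, f}  B2 = {a, d, f}  B3 = {a, c, f}  B4 = {a, b, f}
Tree: B1–B2, B2–B3, B3–B4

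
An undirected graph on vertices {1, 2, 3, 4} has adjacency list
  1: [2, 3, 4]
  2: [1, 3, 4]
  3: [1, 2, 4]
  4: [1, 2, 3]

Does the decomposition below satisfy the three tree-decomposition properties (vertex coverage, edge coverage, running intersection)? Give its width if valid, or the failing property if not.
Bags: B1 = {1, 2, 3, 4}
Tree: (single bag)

Yes; width 3.

Vertex coverage: the bags together contain {1, 2, 3, 4}, the full vertex set. Edge coverage: each edge of G has both endpoints in at least one bag. Running intersection: for every vertex, the bags containing it form a connected subtree. All three properties hold, so this is a valid tree decomposition of width max|bag| − 1 = 3, and hence tw(G) ≤ 3.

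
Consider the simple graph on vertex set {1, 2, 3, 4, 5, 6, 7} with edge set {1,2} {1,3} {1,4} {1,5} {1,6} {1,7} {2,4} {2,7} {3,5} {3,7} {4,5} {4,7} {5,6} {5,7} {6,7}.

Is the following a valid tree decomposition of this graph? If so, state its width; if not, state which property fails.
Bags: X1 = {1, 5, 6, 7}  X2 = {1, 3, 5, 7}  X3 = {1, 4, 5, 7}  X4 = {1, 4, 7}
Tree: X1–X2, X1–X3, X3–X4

No — vertex 2 appears in no bag.

A tree decomposition must satisfy three properties: every vertex lies in some bag; for every edge, both endpoints lie together in some bag; and for every vertex, the bags containing it form a connected subtree. Here vertex 2 appears in no bag, so the decomposition is invalid.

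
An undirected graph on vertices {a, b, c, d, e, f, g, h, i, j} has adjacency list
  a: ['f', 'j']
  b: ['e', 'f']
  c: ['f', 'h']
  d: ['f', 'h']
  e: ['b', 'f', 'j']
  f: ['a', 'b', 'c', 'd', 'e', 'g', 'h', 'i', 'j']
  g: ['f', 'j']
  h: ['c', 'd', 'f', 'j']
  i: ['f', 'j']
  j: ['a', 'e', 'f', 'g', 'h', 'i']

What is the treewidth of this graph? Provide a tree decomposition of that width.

Each bag holds 3 vertices, so the decomposition has width 2, which upper-bounds the treewidth. On the other hand G contains the 3-clique {d, f, h}. A clique must lie in a single bag of any decomposition, so no decomposition can have width below 2. Therefore the treewidth is 2.

Treewidth 2.
One such decomposition:
Bags: B1 = {e, f, j}  B2 = {f, g, j}  B3 = {f, h, j}  B4 = {f, i, j}  B5 = {d, f, h}  B6 = {a, f, j}  B7 = {b, e, f}  B8 = {c, f, h}
Tree: B1–B2, B2–B3, B3–B4, B3–B5, B3–B6, B1–B7, B5–B8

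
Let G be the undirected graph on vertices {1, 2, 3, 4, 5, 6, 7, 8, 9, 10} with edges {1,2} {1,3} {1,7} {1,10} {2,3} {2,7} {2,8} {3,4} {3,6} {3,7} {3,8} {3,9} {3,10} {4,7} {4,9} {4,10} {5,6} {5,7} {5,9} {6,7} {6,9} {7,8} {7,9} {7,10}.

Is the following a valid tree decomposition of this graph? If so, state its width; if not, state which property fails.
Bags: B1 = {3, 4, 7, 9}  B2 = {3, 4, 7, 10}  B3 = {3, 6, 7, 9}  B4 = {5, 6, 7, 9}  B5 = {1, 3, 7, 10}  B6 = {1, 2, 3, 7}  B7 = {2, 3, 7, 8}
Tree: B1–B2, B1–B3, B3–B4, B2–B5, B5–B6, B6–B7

Vertex coverage: the bags together contain {1, 2, 3, 4, 5, 6, 7, 8, 9, 10}, the full vertex set. Edge coverage: each edge of G has both endpoints in at least one bag. Running intersection: for every vertex, the bags containing it form a connected subtree. All three properties hold, so this is a valid tree decomposition of width max|bag| − 1 = 3, and hence tw(G) ≤ 3.

Yes; width 3.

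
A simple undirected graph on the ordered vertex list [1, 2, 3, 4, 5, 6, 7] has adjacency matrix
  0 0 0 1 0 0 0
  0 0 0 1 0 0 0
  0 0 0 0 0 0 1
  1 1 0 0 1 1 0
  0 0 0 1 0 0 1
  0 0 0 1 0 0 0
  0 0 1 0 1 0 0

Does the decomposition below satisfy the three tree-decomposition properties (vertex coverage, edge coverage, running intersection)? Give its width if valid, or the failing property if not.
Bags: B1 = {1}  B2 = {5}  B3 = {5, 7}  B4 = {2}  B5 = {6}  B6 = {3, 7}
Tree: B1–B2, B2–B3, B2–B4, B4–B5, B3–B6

A tree decomposition must satisfy three properties: every vertex lies in some bag; for every edge, both endpoints lie together in some bag; and for every vertex, the bags containing it form a connected subtree. Here vertex 4 appears in no bag, so the decomposition is invalid.

No — vertex 4 appears in no bag.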